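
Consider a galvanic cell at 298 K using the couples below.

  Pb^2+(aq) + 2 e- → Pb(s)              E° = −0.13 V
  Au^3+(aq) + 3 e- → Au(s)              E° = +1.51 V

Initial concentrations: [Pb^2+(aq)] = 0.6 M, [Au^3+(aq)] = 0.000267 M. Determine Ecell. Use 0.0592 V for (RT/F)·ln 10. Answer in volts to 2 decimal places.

+1.58 V

The Au³⁺/Au couple has the more positive E°, so it is the cathode; Pb²⁺/Pb is the anode.
E°cell = +1.51 − (−0.13) = +1.64 V, with n = 6 electrons transferred.
For the overall reaction 2 Au^3+(aq) + 3 Pb(s) → 2 Au(s) + 3 Pb^2+(aq), Q = [Pb^2+(aq)]^3 / [Au^3+(aq)]^2 = 3.03×10^6, giving log Q = 6.481.
E = E° − (0.0592/n)·log Q = +1.64 − (0.0592/6)(6.481) = +1.58 V.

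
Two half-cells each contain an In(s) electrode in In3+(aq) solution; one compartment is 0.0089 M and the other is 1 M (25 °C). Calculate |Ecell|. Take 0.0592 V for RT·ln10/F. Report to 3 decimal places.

0.040 V

For a concentration cell E°cell = 0, since both electrodes use the same couple.
The compartment with the higher In3+(aq) concentration (1 M) acts as the cathode; ions are reduced there and produced at the dilute (0.0089 M) anode.
With n = 3, Ecell = −(0.0592/3)·log([dilute]/[conc]) = −(0.0592/3)·log(0.0089/1) = +0.040 V.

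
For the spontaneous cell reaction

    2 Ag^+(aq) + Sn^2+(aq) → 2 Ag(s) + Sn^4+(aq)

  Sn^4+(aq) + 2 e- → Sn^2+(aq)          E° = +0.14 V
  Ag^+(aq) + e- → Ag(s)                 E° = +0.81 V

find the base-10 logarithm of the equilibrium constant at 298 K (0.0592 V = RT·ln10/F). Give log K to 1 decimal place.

The Ag⁺/Ag couple is reduced (cathode); E°cell = +0.81 − (+0.14) = +0.67 V with n = 2.
At equilibrium E = 0, so log K = nE°cell / 0.0592 = (2)(+0.67) / 0.0592 = 22.6.

log K = 22.6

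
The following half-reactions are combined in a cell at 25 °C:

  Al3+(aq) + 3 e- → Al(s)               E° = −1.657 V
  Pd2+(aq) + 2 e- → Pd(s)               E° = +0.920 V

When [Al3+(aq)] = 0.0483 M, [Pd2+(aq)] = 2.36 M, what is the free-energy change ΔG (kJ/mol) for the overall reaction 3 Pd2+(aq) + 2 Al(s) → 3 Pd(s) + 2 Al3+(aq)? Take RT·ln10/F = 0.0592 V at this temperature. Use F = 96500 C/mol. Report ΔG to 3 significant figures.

The standard cell potential is +0.920 − (−1.657) = +2.577 V, with n = 6 electrons in the balanced equation.
Here Q = [Al3+(aq)]^2 / [Pd2+(aq)]^3 = 0.000177 (log Q = −3.751), giving E = +2.577 − (0.0592/6)·(−3.751) = +2.6140 V.
Finally ΔG = −nFE = −(6)(96500 C/mol)(+2.6140 V) = −1510 kJ/mol.

−1510 kJ/mol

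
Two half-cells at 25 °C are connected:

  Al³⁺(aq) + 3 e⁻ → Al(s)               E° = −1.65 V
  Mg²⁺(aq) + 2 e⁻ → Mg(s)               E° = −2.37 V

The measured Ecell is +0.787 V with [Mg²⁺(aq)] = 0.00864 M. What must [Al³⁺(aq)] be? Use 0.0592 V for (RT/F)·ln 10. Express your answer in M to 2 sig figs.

With Al³⁺/Al at the cathode and Mg²⁺/Mg at the anode, E°cell = −1.65 − (−2.37) = +0.72 V (n = 6).
From the Nernst equation, log Q = n(E° − E)/0.0592 = 6·(+0.72 − (+0.787))/0.0592 = −6.791.
The balanced reaction is 2 Al³⁺(aq) + 3 Mg(s) → 2 Al(s) + 3 Mg²⁺(aq), so Q = [Mg²⁺(aq)]^3 / [Al³⁺(aq)]^2.
Isolating [Al³⁺(aq)] in Q = 10^{−6.791} yields log [Al³⁺(aq)] = 0.300, i.e. 2.0 M.

2.0 M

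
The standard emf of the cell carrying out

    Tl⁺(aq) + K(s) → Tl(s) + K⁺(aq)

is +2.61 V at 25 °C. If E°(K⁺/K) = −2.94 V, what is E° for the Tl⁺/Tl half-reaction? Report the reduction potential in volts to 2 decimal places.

In the reaction as written the Tl⁺/Tl couple is reduced (cathode) and K⁺/K is oxidized (anode), so E°cell = E°(Tl⁺/Tl) − E°(K⁺/K).
E°(Tl⁺/Tl) = E°cell + E°(anode) = +2.61 + (−2.94) = −0.33 V.

−0.33 V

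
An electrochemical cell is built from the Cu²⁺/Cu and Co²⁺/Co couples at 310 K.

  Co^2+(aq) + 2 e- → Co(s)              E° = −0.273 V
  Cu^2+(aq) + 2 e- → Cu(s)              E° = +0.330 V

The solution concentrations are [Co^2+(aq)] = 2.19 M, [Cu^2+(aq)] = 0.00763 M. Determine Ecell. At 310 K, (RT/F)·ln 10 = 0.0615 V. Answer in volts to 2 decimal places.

+0.53 V

The Cu²⁺/Cu couple has the more positive E°, so it is the cathode; Co²⁺/Co is the anode.
E°cell = E°cat − E°an = +0.330 − (−0.273) = +0.603 V; n = 2.
The balanced reaction is Cu^2+(aq) + Co(s) → Cu(s) + Co^2+(aq), so Q = [Co^2+(aq)] / [Cu^2+(aq)] = 287 and log Q = 2.458.
Applying E = E° − (RT ln10/nF)·log Q gives +0.603 − (0.0615/2)(2.458) = +0.53 V.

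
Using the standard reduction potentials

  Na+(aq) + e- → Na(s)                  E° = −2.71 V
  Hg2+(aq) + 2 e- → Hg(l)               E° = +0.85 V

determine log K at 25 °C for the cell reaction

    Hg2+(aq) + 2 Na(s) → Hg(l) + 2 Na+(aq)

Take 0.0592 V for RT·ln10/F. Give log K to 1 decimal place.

log K = 120.3

The Hg²⁺/Hg couple is reduced (cathode); E°cell = +0.85 − (−2.71) = +3.56 V with n = 2.
At equilibrium E = 0, so log K = nE°cell / 0.0592 = (2)(+3.56) / 0.0592 = 120.3.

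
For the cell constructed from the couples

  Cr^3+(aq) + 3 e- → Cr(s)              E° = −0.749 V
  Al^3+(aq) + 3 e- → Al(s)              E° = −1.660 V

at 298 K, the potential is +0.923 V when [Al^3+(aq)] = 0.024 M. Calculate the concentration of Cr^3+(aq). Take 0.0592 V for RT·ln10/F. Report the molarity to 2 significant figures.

With Cr³⁺/Cr at the cathode and Al³⁺/Al at the anode, E°cell = −0.749 − (−1.660) = +0.911 V (n = 3).
Since E = E° − (0.0592/n)·log Q, log Q = n(E° − E)/0.0592 = −0.608.
The balanced reaction is Cr^3+(aq) + Al(s) → Cr(s) + Al^3+(aq), so Q = [Al^3+(aq)] / [Cr^3+(aq)].
Solving for the unknown gives log [Cr^3+(aq)] = −1.012, so [Cr^3+(aq)] ≈ 0.097 M.

0.097 M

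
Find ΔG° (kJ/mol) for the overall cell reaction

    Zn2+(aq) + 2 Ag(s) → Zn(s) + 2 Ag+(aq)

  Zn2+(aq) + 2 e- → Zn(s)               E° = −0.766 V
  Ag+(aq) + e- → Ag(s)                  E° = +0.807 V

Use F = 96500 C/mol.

In the reaction as written Zn2+(aq) is reduced, so the Zn²⁺/Zn couple is the cathode and Ag⁺/Ag is the anode.
E°cell = −0.766 − (+0.807) = −1.573 V; balancing electrons gives n = 2.
ΔG° = −nFE°cell = −(2)(96500)(−1.573) J/mol = +304 kJ/mol.

+304 kJ/mol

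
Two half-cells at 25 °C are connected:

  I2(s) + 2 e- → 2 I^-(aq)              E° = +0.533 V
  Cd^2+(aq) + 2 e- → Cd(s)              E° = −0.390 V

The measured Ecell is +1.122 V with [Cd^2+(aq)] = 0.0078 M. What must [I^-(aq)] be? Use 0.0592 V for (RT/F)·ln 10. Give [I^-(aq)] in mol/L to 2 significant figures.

0.0049 M

The I₂/I⁻ couple has the larger reduction potential, so it is the cathode: E°cell = +0.533 − (−0.390) = +0.923 V and n = 2.
Since E = E° − (0.0592/n)·log Q, log Q = n(E° − E)/0.0592 = −6.723.
For I2(s) + Cd(s) → 2 I^-(aq) + Cd^2+(aq), the reaction quotient is Q = [I^-(aq)]^2·[Cd^2+(aq)].
Solving for the unknown gives log [I^-(aq)] = −2.308, so [I^-(aq)] ≈ 0.0049 M.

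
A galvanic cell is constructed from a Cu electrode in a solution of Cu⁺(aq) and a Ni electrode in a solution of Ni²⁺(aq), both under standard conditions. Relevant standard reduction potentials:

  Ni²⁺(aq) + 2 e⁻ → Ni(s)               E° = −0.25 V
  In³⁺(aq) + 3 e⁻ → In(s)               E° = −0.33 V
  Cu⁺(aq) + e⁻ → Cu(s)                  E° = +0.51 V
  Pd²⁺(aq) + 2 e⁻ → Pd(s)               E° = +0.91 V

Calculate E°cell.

The Cu⁺/Cu couple has the higher E°, so Cu ion is reduced (cathode) and Ni is oxidized (anode).
E°cell = E°(cathode) − E°(anode) = +0.51 − (−0.25) = +0.76 V.

+0.76 V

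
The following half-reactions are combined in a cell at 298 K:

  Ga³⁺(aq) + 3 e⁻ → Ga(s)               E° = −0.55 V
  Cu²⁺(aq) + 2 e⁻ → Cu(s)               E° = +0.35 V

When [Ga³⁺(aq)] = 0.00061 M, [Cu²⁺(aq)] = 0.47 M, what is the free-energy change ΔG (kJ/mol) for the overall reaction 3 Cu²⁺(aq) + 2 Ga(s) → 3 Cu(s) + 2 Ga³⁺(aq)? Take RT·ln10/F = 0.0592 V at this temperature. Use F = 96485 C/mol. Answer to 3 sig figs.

The standard cell potential is +0.35 − (−0.55) = +0.90 V, with n = 6 electrons in the balanced equation.
The reaction quotient is [Ga³⁺(aq)]^2 / [Cu²⁺(aq)]^3 = 3.58×10^−6; by Nernst, E = +0.90 − (0.0592/6)(−5.446) = +0.9537 V.
Then ΔG = −nFE = −6 × 96485 × +0.9537 J/mol = −552 kJ/mol.

−552 kJ/mol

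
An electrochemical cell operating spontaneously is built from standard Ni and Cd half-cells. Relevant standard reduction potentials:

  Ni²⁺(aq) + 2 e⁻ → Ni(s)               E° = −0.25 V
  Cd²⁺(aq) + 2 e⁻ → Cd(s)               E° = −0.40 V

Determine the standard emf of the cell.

+0.15 V

Of the two couples in this cell, the one with the more positive reduction potential is reduced at the cathode: here that is Ni²⁺/Ni (−0.25 V); Cd²⁺/Cd (−0.40 V) is the anode.
E°cell = E°(cathode) − E°(anode) = −0.25 − (−0.40) = +0.15 V.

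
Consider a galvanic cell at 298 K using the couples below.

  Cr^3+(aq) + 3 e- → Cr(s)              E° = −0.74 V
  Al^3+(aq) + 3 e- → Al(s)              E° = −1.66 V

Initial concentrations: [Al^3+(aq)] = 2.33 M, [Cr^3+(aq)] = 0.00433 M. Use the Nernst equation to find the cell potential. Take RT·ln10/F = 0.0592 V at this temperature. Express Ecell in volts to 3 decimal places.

+0.866 V

Since E°(Cr³⁺/Cr) > E°(Al³⁺/Al), Cr³⁺/Cr serves as the cathode.
E°cell = E°cat − E°an = −0.74 − (−1.66) = +0.92 V; n = 3.
Balancing gives Cr^3+(aq) + Al(s) → Cr(s) + Al^3+(aq); hence Q = [Al^3+(aq)] / [Cr^3+(aq)] = 538 (log Q = 2.731).
Applying E = E° − (RT ln10/nF)·log Q gives +0.92 − (0.0592/3)(2.731) = +0.866 V.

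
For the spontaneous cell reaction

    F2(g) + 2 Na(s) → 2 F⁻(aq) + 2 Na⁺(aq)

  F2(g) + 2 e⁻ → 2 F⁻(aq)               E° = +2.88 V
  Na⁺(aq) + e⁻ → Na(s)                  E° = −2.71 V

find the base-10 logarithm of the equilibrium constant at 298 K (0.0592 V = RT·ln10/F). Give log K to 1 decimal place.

The F₂/F⁻ couple is reduced (cathode); E°cell = +2.88 − (−2.71) = +5.59 V with n = 2.
At equilibrium E = 0, so log K = nE°cell / 0.0592 = (2)(+5.59) / 0.0592 = 188.9.

log K = 188.9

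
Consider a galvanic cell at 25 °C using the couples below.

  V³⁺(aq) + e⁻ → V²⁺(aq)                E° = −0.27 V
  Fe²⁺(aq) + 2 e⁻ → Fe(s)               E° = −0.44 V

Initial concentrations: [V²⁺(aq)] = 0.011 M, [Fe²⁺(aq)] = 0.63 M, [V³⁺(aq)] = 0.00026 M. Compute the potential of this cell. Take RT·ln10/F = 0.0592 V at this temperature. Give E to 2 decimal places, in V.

+0.08 V

Since E°(V³⁺/V²⁺) > E°(Fe²⁺/Fe), V³⁺/V²⁺ serves as the cathode.
E°cell = −0.27 − (−0.44) = +0.17 V, with n = 2 electrons transferred.
The balanced reaction is 2 V³⁺(aq) + Fe(s) → 2 V²⁺(aq) + Fe²⁺(aq), so Q = ([V²⁺(aq)]^2·[Fe²⁺(aq)]) / [V³⁺(aq)]^2 = 1.13×10^3 and log Q = 3.052.
Applying E = E° − (RT ln10/nF)·log Q gives +0.17 − (0.0592/2)(3.052) = +0.08 V.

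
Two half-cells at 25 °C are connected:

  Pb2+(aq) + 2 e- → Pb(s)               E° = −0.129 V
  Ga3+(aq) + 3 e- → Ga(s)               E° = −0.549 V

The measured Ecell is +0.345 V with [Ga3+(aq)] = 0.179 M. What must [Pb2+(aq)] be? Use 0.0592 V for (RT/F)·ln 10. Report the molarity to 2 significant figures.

Pb²⁺/Pb is the cathode (higher E°); E°cell = −0.129 − (−0.549) = +0.420 V with n = 6.
Rearranging E = E° − (0.0592/n)·log Q gives log Q = 6(+0.420 − (+0.345))/0.0592 = 7.601.
The balanced reaction is 3 Pb2+(aq) + 2 Ga(s) → 3 Pb(s) + 2 Ga3+(aq), so Q = [Ga3+(aq)]^2 / [Pb2+(aq)]^3.
Isolating [Pb2+(aq)] in Q = 10^{7.601} yields log [Pb2+(aq)] = −3.032, i.e. 0.00093 M.

0.00093 M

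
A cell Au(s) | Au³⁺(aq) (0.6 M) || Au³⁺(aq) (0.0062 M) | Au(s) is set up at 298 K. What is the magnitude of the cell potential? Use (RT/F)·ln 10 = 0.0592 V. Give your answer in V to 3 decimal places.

0.039 V

For a concentration cell E°cell = 0, since both electrodes use the same couple.
The compartment with the higher Au³⁺(aq) concentration (0.6 M) acts as the cathode; ions are reduced there and produced at the dilute (0.0062 M) anode.
With n = 3, Ecell = −(0.0592/3)·log([dilute]/[conc]) = −(0.0592/3)·log(0.0062/0.6) = +0.039 V.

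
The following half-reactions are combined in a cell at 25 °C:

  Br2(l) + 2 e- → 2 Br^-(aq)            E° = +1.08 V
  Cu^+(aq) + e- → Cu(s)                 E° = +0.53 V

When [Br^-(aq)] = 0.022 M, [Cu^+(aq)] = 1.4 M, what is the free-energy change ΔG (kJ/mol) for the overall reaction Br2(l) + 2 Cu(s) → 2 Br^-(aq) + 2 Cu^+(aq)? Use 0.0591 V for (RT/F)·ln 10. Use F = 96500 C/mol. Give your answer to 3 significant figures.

E°cell = +1.08 − (+0.53) = +0.55 V; the balanced reaction transfers n = 2 electrons.
The reaction quotient is [Br^-(aq)]^2·[Cu^+(aq)]^2 = 0.000949; by Nernst, E = +0.55 − (0.0591/2)(−3.023) = +0.6393 V.
Then ΔG = −nFE = −2 × 96500 × +0.6393 J/mol = −123 kJ/mol.

−123 kJ/mol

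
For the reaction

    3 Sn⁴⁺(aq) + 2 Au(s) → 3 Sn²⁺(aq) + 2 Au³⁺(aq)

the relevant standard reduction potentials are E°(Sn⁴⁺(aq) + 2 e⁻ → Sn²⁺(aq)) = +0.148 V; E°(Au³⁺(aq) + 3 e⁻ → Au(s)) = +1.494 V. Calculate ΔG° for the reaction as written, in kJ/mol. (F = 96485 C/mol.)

+779 kJ/mol

In the reaction as written Sn⁴⁺(aq) is reduced, so the Sn⁴⁺/Sn²⁺ couple is the cathode and Au³⁺/Au is the anode.
E°cell = +0.148 − (+1.494) = −1.346 V; balancing electrons gives n = 6.
ΔG° = −nFE°cell = −(6)(96485)(−1.346) J/mol = +779 kJ/mol.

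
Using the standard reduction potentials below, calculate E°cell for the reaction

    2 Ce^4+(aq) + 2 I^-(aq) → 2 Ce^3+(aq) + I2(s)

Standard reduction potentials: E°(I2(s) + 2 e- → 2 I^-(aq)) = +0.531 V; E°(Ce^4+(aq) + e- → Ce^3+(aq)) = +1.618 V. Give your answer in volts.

In the reaction as written, Ce^4+(aq) is reduced (cathode) and I2(s) is produced by oxidation at the anode.
E°cell = E°(cathode) − E°(anode) = +1.618 − (+0.531) = +1.087 V.

+1.087 V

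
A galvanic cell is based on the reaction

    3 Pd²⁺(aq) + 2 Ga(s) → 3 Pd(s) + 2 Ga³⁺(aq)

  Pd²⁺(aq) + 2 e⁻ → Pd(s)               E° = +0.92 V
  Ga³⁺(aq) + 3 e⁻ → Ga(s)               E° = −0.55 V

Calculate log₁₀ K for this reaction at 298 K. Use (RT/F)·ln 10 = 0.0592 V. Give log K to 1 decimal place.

log K = 149.0

The Pd²⁺/Pd couple is reduced (cathode); E°cell = +0.92 − (−0.55) = +1.47 V with n = 6.
At equilibrium E = 0, so log K = nE°cell / 0.0592 = (6)(+1.47) / 0.0592 = 149.0.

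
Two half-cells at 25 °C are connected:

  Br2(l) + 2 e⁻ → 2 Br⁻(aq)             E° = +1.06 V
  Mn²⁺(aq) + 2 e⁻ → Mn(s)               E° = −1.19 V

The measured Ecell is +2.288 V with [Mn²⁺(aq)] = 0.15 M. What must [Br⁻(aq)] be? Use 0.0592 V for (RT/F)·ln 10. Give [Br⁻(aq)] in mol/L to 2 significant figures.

With Br₂/Br⁻ at the cathode and Mn²⁺/Mn at the anode, E°cell = +1.06 − (−1.19) = +2.25 V (n = 2).
Since E = E° − (0.0592/n)·log Q, log Q = n(E° − E)/0.0592 = −1.284.
For Br2(l) + Mn(s) → 2 Br⁻(aq) + Mn²⁺(aq), the reaction quotient is Q = [Br⁻(aq)]^2·[Mn²⁺(aq)].
Solving for the unknown gives log [Br⁻(aq)] = −0.230, so [Br⁻(aq)] ≈ 0.59 M.

0.59 M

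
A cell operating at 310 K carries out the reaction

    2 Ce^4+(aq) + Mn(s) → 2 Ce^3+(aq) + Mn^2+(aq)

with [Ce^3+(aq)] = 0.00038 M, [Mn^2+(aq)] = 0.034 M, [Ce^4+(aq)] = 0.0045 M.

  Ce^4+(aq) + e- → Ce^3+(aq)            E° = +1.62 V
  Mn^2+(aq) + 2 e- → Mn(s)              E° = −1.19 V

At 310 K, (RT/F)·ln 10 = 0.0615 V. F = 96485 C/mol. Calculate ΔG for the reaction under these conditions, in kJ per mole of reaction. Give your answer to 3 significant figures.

−564 kJ/mol

E°cell = +1.62 − (−1.19) = +2.81 V; the balanced reaction transfers n = 2 electrons.
Q = ([Ce^3+(aq)]^2·[Mn^2+(aq)]) / [Ce^4+(aq)]^2 = 0.000242, so log Q = −3.615 and E = +2.81 − (0.0615/2)(−3.615) = +2.9212 V.
Then ΔG = −nFE = −2 × 96485 × +2.9212 J/mol = −564 kJ/mol.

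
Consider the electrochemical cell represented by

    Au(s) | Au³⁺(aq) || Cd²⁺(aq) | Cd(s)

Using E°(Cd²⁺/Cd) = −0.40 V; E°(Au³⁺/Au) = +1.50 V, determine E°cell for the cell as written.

−1.90 V

By convention the left-hand electrode in cell notation is the anode (oxidation) and the right-hand electrode is the cathode (reduction).
E°cell = E°(right) − E°(left) = −0.40 − (+1.50) = −1.90 V.
The negative sign shows that, as written, the cell would require an external voltage to drive the reaction.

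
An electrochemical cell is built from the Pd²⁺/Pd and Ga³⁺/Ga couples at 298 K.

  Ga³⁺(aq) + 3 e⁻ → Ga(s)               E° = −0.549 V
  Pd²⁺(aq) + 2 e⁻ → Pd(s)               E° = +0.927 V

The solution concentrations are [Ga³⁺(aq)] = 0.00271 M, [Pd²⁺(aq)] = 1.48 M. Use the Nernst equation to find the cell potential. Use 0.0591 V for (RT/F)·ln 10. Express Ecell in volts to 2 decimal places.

+1.53 V

The Pd²⁺/Pd couple has the more positive E°, so it is the cathode; Ga³⁺/Ga is the anode.
E°cell = E°cat − E°an = +0.927 − (−0.549) = +1.476 V; n = 6.
For the overall reaction 3 Pd²⁺(aq) + 2 Ga(s) → 3 Pd(s) + 2 Ga³⁺(aq), Q = [Ga³⁺(aq)]^2 / [Pd²⁺(aq)]^3 = 2.27×10^−6, giving log Q = −5.645.
Applying E = E° − (RT ln10/nF)·log Q gives +1.476 − (0.0591/6)(−5.645) = +1.53 V.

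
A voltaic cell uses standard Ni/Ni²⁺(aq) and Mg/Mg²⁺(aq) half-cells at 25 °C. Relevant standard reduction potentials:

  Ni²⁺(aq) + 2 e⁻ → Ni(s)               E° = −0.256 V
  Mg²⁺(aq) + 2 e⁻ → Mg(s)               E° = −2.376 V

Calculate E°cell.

Of the two couples in this cell, the one with the more positive reduction potential is reduced at the cathode: here that is Ni²⁺/Ni (−0.256 V); Mg²⁺/Mg (−2.376 V) is the anode.
E°cell = E°(cathode) − E°(anode) = −0.256 − (−2.376) = +2.120 V.

+2.120 V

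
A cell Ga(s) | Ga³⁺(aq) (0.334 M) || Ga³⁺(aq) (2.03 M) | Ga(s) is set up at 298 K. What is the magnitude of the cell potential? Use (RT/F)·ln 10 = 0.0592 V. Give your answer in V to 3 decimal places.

0.015 V

For a concentration cell E°cell = 0, since both electrodes use the same couple.
The compartment with the higher Ga³⁺(aq) concentration (2.03 M) acts as the cathode; ions are reduced there and produced at the dilute (0.334 M) anode.
With n = 3, Ecell = −(0.0592/3)·log([dilute]/[conc]) = −(0.0592/3)·log(0.334/2.03) = +0.015 V.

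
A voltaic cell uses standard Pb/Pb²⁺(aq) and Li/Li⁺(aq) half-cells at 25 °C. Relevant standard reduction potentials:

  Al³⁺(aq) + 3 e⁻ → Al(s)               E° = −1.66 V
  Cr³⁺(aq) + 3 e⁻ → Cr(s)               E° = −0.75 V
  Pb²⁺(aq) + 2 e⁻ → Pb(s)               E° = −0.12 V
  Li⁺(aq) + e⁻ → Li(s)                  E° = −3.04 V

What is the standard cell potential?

+2.92 V

Of the two couples in this cell, the one with the more positive reduction potential is reduced at the cathode: here that is Pb²⁺/Pb (−0.12 V); Li⁺/Li (−3.04 V) is the anode.
E°cell = E°(cathode) − E°(anode) = −0.12 − (−3.04) = +2.92 V.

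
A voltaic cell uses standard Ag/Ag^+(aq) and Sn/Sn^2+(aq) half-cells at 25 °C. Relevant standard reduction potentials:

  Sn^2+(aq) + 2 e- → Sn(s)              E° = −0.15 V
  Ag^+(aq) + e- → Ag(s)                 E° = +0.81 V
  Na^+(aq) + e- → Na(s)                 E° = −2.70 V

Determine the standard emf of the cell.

+0.96 V

The Ag⁺/Ag couple has the higher E°, so Ag ion is reduced (cathode) and Sn is oxidized (anode).
E°cell = E°(cathode) − E°(anode) = +0.81 − (−0.15) = +0.96 V.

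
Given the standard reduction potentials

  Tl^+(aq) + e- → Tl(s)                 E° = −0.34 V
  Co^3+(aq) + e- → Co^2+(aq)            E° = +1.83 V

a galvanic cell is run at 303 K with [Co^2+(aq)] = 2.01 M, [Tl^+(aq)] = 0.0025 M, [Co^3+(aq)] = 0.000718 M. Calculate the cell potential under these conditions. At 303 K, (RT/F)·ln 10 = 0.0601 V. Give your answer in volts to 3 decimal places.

+2.119 V

Co³⁺/Co²⁺ is reduced (cathode, E° = +1.83 V) and Tl⁺/Tl is oxidized (anode).
E°cell = E°cat − E°an = +1.83 − (−0.34) = +2.17 V; n = 1.
Balancing gives Co^3+(aq) + Tl(s) → Co^2+(aq) + Tl^+(aq); hence Q = ([Co^2+(aq)]·[Tl^+(aq)]) / [Co^3+(aq)] = 7 (log Q = 0.845).
E = E° − (0.0601/n)·log Q = +2.17 − (0.0601/1)(0.845) = +2.119 V.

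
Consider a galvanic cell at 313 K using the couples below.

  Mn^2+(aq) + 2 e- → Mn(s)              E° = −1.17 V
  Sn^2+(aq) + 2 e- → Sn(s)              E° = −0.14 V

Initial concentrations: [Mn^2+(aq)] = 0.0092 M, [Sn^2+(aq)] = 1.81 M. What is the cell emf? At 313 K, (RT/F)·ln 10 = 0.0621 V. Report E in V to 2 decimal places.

+1.10 V

Sn²⁺/Sn is reduced (cathode, E° = −0.14 V) and Mn²⁺/Mn is oxidized (anode).
E°cell = −0.14 − (−1.17) = +1.03 V, with n = 2 electrons transferred.
The balanced reaction is Sn^2+(aq) + Mn(s) → Sn(s) + Mn^2+(aq), so Q = [Mn^2+(aq)] / [Sn^2+(aq)] = 0.00508 and log Q = −2.294.
By the Nernst equation, E = +1.03 − (0.0621/2)·(−2.294) = +1.10 V.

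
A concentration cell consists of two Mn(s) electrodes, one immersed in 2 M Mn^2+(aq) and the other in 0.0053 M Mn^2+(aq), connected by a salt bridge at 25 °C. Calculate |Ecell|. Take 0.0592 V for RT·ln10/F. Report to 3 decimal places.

0.076 V

For a concentration cell E°cell = 0, since both electrodes use the same couple.
The compartment with the higher Mn^2+(aq) concentration (2 M) acts as the cathode; ions are reduced there and produced at the dilute (0.0053 M) anode.
With n = 2, Ecell = −(0.0592/2)·log([dilute]/[conc]) = −(0.0592/2)·log(0.0053/2) = +0.076 V.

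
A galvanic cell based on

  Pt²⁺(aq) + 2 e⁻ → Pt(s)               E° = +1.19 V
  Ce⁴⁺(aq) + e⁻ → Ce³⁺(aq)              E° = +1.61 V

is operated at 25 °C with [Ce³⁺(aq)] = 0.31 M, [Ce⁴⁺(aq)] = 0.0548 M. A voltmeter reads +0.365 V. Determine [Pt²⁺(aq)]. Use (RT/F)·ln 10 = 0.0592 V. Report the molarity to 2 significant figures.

The Ce⁴⁺/Ce³⁺ couple has the larger reduction potential, so it is the cathode: E°cell = +1.61 − (+1.19) = +0.42 V and n = 2.
From the Nernst equation, log Q = n(E° − E)/0.0592 = 2·(+0.42 − (+0.365))/0.0592 = 1.858.
The balanced reaction is 2 Ce⁴⁺(aq) + Pt(s) → 2 Ce³⁺(aq) + Pt²⁺(aq), so Q = ([Ce³⁺(aq)]^2·[Pt²⁺(aq)]) / [Ce⁴⁺(aq)]^2.
Solving for the unknown gives log [Pt²⁺(aq)] = 0.353, so [Pt²⁺(aq)] ≈ 2.3 M.

2.3 M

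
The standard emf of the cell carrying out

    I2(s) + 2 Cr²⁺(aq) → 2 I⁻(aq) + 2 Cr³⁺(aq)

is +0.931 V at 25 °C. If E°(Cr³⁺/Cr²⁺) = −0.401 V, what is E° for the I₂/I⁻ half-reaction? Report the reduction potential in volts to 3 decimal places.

In the reaction as written the I₂/I⁻ couple is reduced (cathode) and Cr³⁺/Cr²⁺ is oxidized (anode), so E°cell = E°(I₂/I⁻) − E°(Cr³⁺/Cr²⁺).
E°(I₂/I⁻) = E°cell + E°(anode) = +0.931 + (−0.401) = +0.530 V.

+0.530 V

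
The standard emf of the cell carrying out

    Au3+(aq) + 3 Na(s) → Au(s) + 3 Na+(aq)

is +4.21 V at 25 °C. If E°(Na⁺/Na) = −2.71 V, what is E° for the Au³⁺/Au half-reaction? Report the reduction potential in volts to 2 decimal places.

In the reaction as written the Au³⁺/Au couple is reduced (cathode) and Na⁺/Na is oxidized (anode), so E°cell = E°(Au³⁺/Au) − E°(Na⁺/Na).
E°(Au³⁺/Au) = E°cell + E°(anode) = +4.21 + (−2.71) = +1.50 V.

+1.50 V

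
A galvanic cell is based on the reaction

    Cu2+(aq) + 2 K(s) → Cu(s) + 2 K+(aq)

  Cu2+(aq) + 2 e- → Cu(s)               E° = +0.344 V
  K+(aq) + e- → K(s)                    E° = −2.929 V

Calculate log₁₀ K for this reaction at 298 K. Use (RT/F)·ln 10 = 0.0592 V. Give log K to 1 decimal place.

log K = 110.6

The Cu²⁺/Cu couple is reduced (cathode); E°cell = +0.344 − (−2.929) = +3.273 V with n = 2.
At equilibrium E = 0, so log K = nE°cell / 0.0592 = (2)(+3.273) / 0.0592 = 110.6.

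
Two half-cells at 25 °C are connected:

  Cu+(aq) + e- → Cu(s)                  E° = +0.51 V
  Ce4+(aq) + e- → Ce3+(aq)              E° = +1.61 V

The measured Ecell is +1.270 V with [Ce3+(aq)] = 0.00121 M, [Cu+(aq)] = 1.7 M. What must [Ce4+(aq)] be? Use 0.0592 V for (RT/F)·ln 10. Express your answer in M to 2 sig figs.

Ce⁴⁺/Ce³⁺ is the cathode (higher E°); E°cell = +1.61 − (+0.51) = +1.10 V with n = 1.
Rearranging E = E° − (0.0592/n)·log Q gives log Q = 1(+1.10 − (+1.270))/0.0592 = −2.872.
For Ce4+(aq) + Cu(s) → Ce3+(aq) + Cu+(aq), the reaction quotient is Q = ([Ce3+(aq)]·[Cu+(aq)]) / [Ce4+(aq)].
Isolating [Ce4+(aq)] in Q = 10^{−2.872} yields log [Ce4+(aq)] = 0.185, i.e. 1.5 M.

1.5 M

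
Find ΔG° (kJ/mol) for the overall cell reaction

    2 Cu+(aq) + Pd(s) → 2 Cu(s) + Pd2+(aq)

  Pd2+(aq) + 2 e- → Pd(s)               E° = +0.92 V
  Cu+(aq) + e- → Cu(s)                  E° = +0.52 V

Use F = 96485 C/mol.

In the reaction as written Cu+(aq) is reduced, so the Cu⁺/Cu couple is the cathode and Pd²⁺/Pd is the anode.
E°cell = +0.52 − (+0.92) = −0.40 V; balancing electrons gives n = 2.
ΔG° = −nFE°cell = −(2)(96485)(−0.40) J/mol = +77.2 kJ/mol.

+77.2 kJ/mol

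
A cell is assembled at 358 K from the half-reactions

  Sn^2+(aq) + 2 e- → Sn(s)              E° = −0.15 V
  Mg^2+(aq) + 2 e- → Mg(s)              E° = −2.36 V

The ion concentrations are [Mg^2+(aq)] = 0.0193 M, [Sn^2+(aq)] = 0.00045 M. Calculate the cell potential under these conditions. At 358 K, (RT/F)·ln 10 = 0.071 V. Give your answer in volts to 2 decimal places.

+2.15 V

Sn²⁺/Sn is reduced (cathode, E° = −0.15 V) and Mg²⁺/Mg is oxidized (anode).
E°cell = −0.15 − (−2.36) = +2.21 V, with n = 2 electrons transferred.
The balanced reaction is Sn^2+(aq) + Mg(s) → Sn(s) + Mg^2+(aq), so Q = [Mg^2+(aq)] / [Sn^2+(aq)] = 42.9 and log Q = 1.632.
Applying E = E° − (RT ln10/nF)·log Q gives +2.21 − (0.071/2)(1.632) = +2.15 V.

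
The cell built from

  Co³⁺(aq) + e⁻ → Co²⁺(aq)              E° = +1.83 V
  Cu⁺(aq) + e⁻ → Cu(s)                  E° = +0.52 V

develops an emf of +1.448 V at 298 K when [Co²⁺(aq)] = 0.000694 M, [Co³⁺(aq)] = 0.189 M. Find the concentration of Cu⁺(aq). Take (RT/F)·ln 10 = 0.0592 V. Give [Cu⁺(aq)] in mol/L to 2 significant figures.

The Co³⁺/Co²⁺ couple has the larger reduction potential, so it is the cathode: E°cell = +1.83 − (+0.52) = +1.31 V and n = 1.
From the Nernst equation, log Q = n(E° − E)/0.0592 = 1·(+1.31 − (+1.448))/0.0592 = −2.331.
Balancing electrons gives Co³⁺(aq) + Cu(s) → Co²⁺(aq) + Cu⁺(aq); thus Q = ([Co²⁺(aq)]·[Cu⁺(aq)]) / [Co³⁺(aq)].
Solving for the unknown gives log [Cu⁺(aq)] = 0.104, so [Cu⁺(aq)] ≈ 1.3 M.

1.3 M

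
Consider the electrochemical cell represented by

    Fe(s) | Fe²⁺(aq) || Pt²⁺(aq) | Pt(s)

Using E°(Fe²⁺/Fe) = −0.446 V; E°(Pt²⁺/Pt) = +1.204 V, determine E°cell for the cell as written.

+1.650 V

By convention the left-hand electrode in cell notation is the anode (oxidation) and the right-hand electrode is the cathode (reduction).
E°cell = E°(right) − E°(left) = +1.204 − (−0.446) = +1.650 V.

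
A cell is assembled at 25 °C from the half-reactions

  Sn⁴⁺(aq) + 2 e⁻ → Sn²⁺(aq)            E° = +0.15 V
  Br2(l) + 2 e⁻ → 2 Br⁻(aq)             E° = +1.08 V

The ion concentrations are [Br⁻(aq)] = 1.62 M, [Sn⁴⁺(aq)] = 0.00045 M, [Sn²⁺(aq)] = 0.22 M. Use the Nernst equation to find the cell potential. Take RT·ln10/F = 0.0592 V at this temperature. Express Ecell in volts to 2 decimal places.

+1.00 V

Br₂/Br⁻ is reduced (cathode, E° = +1.08 V) and Sn⁴⁺/Sn²⁺ is oxidized (anode).
E°cell = +1.08 − (+0.15) = +0.93 V, with n = 2 electrons transferred.
Balancing gives Br2(l) + Sn²⁺(aq) → 2 Br⁻(aq) + Sn⁴⁺(aq); hence Q = ([Br⁻(aq)]^2·[Sn⁴⁺(aq)]) / [Sn²⁺(aq)] = 0.00537 (log Q = −2.270).
By the Nernst equation, E = +0.93 − (0.0592/2)·(−2.270) = +1.00 V.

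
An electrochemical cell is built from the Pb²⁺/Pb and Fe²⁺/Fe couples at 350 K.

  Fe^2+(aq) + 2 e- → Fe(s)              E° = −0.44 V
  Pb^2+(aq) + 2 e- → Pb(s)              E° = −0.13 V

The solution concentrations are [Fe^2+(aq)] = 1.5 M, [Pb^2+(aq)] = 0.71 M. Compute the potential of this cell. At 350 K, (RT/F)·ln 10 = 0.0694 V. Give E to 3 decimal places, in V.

Pb²⁺/Pb is reduced (cathode, E° = −0.13 V) and Fe²⁺/Fe is oxidized (anode).
E°cell = E°cat − E°an = −0.13 − (−0.44) = +0.31 V; n = 2.
The balanced reaction is Pb^2+(aq) + Fe(s) → Pb(s) + Fe^2+(aq), so Q = [Fe^2+(aq)] / [Pb^2+(aq)] = 2.11 and log Q = 0.325.
Applying E = E° − (RT ln10/nF)·log Q gives +0.31 − (0.0694/2)(0.325) = +0.299 V.

+0.299 V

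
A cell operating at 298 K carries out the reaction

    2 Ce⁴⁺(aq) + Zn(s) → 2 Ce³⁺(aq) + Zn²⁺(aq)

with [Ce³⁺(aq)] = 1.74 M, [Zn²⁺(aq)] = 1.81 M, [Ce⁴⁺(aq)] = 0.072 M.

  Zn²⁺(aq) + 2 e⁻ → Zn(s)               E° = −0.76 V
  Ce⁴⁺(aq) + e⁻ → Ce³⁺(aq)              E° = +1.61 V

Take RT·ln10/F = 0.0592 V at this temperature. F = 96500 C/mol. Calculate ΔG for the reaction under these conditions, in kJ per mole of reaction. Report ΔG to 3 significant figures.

E°cell = +1.61 − (−0.76) = +2.37 V; the balanced reaction transfers n = 2 electrons.
The reaction quotient is ([Ce³⁺(aq)]^2·[Zn²⁺(aq)]) / [Ce⁴⁺(aq)]^2 = 1.06×10^3; by Nernst, E = +2.37 − (0.0592/2)(3.024) = +2.2805 V.
ΔG = −nFE = −(2)(96500)(+2.2805) J/mol = −440 kJ/mol.

−440 kJ/mol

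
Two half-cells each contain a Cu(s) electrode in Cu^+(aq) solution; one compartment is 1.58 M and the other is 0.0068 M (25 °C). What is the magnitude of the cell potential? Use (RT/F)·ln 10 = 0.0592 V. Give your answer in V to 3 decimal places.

0.140 V

For a concentration cell E°cell = 0, since both electrodes use the same couple.
The compartment with the higher Cu^+(aq) concentration (1.58 M) acts as the cathode; ions are reduced there and produced at the dilute (0.0068 M) anode.
With n = 1, Ecell = −(0.0592/1)·log([dilute]/[conc]) = −(0.0592/1)·log(0.0068/1.58) = +0.140 V.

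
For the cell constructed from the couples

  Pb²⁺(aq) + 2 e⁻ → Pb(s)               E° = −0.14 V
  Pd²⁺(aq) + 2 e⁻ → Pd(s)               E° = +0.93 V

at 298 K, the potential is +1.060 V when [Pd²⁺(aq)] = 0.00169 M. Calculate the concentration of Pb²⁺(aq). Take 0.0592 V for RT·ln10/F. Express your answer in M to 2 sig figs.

0.0037 M

Pd²⁺/Pd is the cathode (higher E°); E°cell = +0.93 − (−0.14) = +1.07 V with n = 2.
From the Nernst equation, log Q = n(E° − E)/0.0592 = 2·(+1.07 − (+1.060))/0.0592 = 0.338.
Balancing electrons gives Pd²⁺(aq) + Pb(s) → Pd(s) + Pb²⁺(aq); thus Q = [Pb²⁺(aq)] / [Pd²⁺(aq)].
Substituting the known concentrations and solving, log [Pb²⁺(aq)] = −2.434 and [Pb²⁺(aq)] = 0.0037 M.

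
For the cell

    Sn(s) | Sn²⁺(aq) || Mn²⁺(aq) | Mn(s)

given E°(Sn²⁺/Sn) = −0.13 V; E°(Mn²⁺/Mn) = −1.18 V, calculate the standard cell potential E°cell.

−1.05 V

By convention the left-hand electrode in cell notation is the anode (oxidation) and the right-hand electrode is the cathode (reduction).
E°cell = E°(right) − E°(left) = −1.18 − (−0.13) = −1.05 V.
The negative sign shows that, as written, the cell would require an external voltage to drive the reaction.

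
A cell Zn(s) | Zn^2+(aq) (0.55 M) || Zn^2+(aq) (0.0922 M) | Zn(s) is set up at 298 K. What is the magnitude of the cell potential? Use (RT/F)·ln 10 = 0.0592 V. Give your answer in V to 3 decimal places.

0.023 V

For a concentration cell E°cell = 0, since both electrodes use the same couple.
The compartment with the higher Zn^2+(aq) concentration (0.55 M) acts as the cathode; ions are reduced there and produced at the dilute (0.0922 M) anode.
With n = 2, Ecell = −(0.0592/2)·log([dilute]/[conc]) = −(0.0592/2)·log(0.0922/0.55) = +0.023 V.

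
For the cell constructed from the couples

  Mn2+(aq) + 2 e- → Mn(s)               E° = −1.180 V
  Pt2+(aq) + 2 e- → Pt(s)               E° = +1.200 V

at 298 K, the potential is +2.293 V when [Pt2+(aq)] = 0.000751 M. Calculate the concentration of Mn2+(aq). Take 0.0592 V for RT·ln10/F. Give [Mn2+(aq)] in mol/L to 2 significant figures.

The Pt²⁺/Pt couple has the larger reduction potential, so it is the cathode: E°cell = +1.200 − (−1.180) = +2.380 V and n = 2.
Rearranging E = E° − (0.0592/n)·log Q gives log Q = 2(+2.380 − (+2.293))/0.0592 = 2.939.
Balancing electrons gives Pt2+(aq) + Mn(s) → Pt(s) + Mn2+(aq); thus Q = [Mn2+(aq)] / [Pt2+(aq)].
Solving for the unknown gives log [Mn2+(aq)] = −0.185, so [Mn2+(aq)] ≈ 0.65 M.

0.65 M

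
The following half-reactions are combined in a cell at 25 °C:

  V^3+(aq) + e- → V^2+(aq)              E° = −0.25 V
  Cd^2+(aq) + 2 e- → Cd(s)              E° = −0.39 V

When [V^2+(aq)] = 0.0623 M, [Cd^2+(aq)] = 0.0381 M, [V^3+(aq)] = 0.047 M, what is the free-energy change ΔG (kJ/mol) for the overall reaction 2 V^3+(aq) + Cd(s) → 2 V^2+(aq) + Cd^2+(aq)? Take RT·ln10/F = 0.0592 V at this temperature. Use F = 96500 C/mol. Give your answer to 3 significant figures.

With V³⁺/V²⁺ reduced at the cathode, E°cell = −0.25 − (−0.39) = +0.14 V and n = 2.
Here Q = ([V^2+(aq)]^2·[Cd^2+(aq)]) / [V^3+(aq)]^2 = 0.0669 (log Q = −1.174), giving E = +0.14 − (0.0592/2)·(−1.174) = +0.1748 V.
Finally ΔG = −nFE = −(2)(96500 C/mol)(+0.1748 V) = −33.7 kJ/mol.

−33.7 kJ/mol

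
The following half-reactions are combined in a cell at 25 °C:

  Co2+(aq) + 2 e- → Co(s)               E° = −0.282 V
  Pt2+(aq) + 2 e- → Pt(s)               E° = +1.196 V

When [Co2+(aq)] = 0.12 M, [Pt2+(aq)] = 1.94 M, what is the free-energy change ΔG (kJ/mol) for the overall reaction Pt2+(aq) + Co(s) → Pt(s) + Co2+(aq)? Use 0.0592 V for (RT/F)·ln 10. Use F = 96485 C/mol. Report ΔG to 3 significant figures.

E°cell = +1.196 − (−0.282) = +1.478 V; the balanced reaction transfers n = 2 electrons.
Q = [Co2+(aq)] / [Pt2+(aq)] = 0.0619, so log Q = −1.209 and E = +1.478 − (0.0592/2)(−1.209) = +1.5138 V.
ΔG = −nFE = −(2)(96485)(+1.5138) J/mol = −292 kJ/mol.

−292 kJ/mol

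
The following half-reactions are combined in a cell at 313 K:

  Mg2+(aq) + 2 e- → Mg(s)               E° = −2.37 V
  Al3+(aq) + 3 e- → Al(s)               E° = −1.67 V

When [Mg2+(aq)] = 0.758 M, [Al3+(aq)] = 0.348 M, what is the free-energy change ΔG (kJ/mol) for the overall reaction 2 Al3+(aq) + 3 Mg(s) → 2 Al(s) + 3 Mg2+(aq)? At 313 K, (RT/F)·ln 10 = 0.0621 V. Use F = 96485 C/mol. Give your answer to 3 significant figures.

−402 kJ/mol

E°cell = −1.67 − (−2.37) = +0.70 V; the balanced reaction transfers n = 6 electrons.
Q = [Mg2+(aq)]^3 / [Al3+(aq)]^2 = 3.6, so log Q = 0.556 and E = +0.70 − (0.0621/6)(0.556) = +0.6942 V.
ΔG = −nFE = −(6)(96485)(+0.6942) J/mol = −402 kJ/mol.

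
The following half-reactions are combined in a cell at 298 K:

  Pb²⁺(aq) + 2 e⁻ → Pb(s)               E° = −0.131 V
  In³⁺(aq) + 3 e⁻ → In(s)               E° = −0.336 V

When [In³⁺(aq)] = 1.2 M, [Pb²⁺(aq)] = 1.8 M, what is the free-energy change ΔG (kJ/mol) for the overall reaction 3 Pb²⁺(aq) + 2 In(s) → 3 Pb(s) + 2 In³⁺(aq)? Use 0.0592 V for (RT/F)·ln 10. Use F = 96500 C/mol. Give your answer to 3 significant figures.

−122 kJ/mol

E°cell = −0.131 − (−0.336) = +0.205 V; the balanced reaction transfers n = 6 electrons.
Q = [In³⁺(aq)]^2 / [Pb²⁺(aq)]^3 = 0.247, so log Q = −0.607 and E = +0.205 − (0.0592/6)(−0.607) = +0.2110 V.
Finally ΔG = −nFE = −(6)(96500 C/mol)(+0.2110 V) = −122 kJ/mol.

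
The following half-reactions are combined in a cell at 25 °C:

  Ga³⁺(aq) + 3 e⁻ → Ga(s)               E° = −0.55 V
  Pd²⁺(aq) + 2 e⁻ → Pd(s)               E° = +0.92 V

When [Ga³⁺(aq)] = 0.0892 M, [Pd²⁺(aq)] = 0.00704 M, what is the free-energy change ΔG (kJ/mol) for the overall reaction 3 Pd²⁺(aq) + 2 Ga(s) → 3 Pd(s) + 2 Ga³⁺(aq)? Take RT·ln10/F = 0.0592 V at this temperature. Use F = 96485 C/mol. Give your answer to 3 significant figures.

E°cell = +0.92 − (−0.55) = +1.47 V; the balanced reaction transfers n = 6 electrons.
Here Q = [Ga³⁺(aq)]^2 / [Pd²⁺(aq)]^3 = 2.28×10^4 (log Q = 4.358), giving E = +1.47 − (0.0592/6)·(4.358) = +1.4270 V.
ΔG = −nFE = −(6)(96485)(+1.4270) J/mol = −826 kJ/mol.

−826 kJ/mol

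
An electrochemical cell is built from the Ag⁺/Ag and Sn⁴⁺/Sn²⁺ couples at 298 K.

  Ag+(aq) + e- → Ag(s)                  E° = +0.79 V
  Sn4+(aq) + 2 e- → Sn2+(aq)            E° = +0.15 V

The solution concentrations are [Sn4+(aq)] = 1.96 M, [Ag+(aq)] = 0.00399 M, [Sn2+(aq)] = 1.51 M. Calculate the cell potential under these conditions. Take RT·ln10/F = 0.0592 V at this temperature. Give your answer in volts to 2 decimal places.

Since E°(Ag⁺/Ag) > E°(Sn⁴⁺/Sn²⁺), Ag⁺/Ag serves as the cathode.
The standard potential is +0.79 − (+0.15) = +0.64 V and the balanced reaction transfers n = 2 electrons.
For the overall reaction 2 Ag+(aq) + Sn2+(aq) → 2 Ag(s) + Sn4+(aq), Q = [Sn4+(aq)] / ([Ag+(aq)]^2·[Sn2+(aq)]) = 8.15×10^4, giving log Q = 4.911.
By the Nernst equation, E = +0.64 − (0.0592/2)·(4.911) = +0.49 V.

+0.49 V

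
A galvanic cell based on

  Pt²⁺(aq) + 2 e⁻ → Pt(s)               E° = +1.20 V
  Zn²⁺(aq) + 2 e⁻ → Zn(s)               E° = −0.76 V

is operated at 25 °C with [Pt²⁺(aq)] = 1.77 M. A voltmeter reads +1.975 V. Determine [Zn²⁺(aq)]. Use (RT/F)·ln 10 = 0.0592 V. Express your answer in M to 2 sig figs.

With Pt²⁺/Pt at the cathode and Zn²⁺/Zn at the anode, E°cell = +1.20 − (−0.76) = +1.96 V (n = 2).
From the Nernst equation, log Q = n(E° − E)/0.0592 = 2·(+1.96 − (+1.975))/0.0592 = −0.507.
The balanced reaction is Pt²⁺(aq) + Zn(s) → Pt(s) + Zn²⁺(aq), so Q = [Zn²⁺(aq)] / [Pt²⁺(aq)].
Solving for the unknown gives log [Zn²⁺(aq)] = −0.259, so [Zn²⁺(aq)] ≈ 0.55 M.

0.55 M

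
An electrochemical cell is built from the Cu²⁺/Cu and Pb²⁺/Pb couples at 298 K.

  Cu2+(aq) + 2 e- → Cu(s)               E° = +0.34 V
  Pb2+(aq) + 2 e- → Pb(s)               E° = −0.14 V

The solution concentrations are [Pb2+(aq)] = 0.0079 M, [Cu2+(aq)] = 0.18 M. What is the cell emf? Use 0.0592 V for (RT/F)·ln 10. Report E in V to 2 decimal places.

+0.52 V

Since E°(Cu²⁺/Cu) > E°(Pb²⁺/Pb), Cu²⁺/Cu serves as the cathode.
E°cell = E°cat − E°an = +0.34 − (−0.14) = +0.48 V; n = 2.
For the overall reaction Cu2+(aq) + Pb(s) → Cu(s) + Pb2+(aq), Q = [Pb2+(aq)] / [Cu2+(aq)] = 0.0439, giving log Q = −1.358.
By the Nernst equation, E = +0.48 − (0.0592/2)·(−1.358) = +0.52 V.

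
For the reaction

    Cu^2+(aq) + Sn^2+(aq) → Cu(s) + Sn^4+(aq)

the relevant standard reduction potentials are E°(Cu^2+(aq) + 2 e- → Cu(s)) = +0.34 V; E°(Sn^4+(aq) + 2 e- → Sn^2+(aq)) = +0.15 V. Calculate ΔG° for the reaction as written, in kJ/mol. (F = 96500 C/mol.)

In the reaction as written Cu^2+(aq) is reduced, so the Cu²⁺/Cu couple is the cathode and Sn⁴⁺/Sn²⁺ is the anode.
E°cell = +0.34 − (+0.15) = +0.19 V; balancing electrons gives n = 2.
ΔG° = −nFE°cell = −(2)(96500)(+0.19) J/mol = −36.7 kJ/mol.

−36.7 kJ/mol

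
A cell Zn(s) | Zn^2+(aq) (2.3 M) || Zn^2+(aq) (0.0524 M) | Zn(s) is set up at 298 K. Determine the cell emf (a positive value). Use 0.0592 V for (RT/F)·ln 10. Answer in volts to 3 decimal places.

For a concentration cell E°cell = 0, since both electrodes use the same couple.
The compartment with the higher Zn^2+(aq) concentration (2.3 M) acts as the cathode; ions are reduced there and produced at the dilute (0.0524 M) anode.
With n = 2, Ecell = −(0.0592/2)·log([dilute]/[conc]) = −(0.0592/2)·log(0.0524/2.3) = +0.049 V.

0.049 V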